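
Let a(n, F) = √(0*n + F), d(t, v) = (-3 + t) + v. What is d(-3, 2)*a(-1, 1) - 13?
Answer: -17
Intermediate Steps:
d(t, v) = -3 + t + v
a(n, F) = √F (a(n, F) = √(0 + F) = √F)
d(-3, 2)*a(-1, 1) - 13 = (-3 - 3 + 2)*√1 - 13 = -4*1 - 13 = -4 - 13 = -17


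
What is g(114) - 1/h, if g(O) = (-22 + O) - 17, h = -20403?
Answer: 1530226/20403 ≈ 75.000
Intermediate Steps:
g(O) = -39 + O
g(114) - 1/h = (-39 + 114) - 1/(-20403) = 75 - 1*(-1/20403) = 75 + 1/20403 = 1530226/20403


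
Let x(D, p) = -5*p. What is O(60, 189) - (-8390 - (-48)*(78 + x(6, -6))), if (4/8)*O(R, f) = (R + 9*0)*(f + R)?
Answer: 33086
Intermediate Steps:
O(R, f) = 2*R*(R + f) (O(R, f) = 2*((R + 9*0)*(f + R)) = 2*((R + 0)*(R + f)) = 2*(R*(R + f)) = 2*R*(R + f))
O(60, 189) - (-8390 - (-48)*(78 + x(6, -6))) = 2*60*(60 + 189) - (-8390 - (-48)*(78 - 5*(-6))) = 2*60*249 - (-8390 - (-48)*(78 + 30)) = 29880 - (-8390 - (-48)*108) = 29880 - (-8390 - 1*(-5184)) = 29880 - (-8390 + 5184) = 29880 - 1*(-3206) = 29880 + 3206 = 33086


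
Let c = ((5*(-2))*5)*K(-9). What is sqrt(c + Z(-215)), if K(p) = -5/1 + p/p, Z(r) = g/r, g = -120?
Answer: 28*sqrt(473)/43 ≈ 14.162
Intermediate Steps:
Z(r) = -120/r
K(p) = -4 (K(p) = -5*1 + 1 = -5 + 1 = -4)
c = 200 (c = ((5*(-2))*5)*(-4) = -10*5*(-4) = -50*(-4) = 200)
sqrt(c + Z(-215)) = sqrt(200 - 120/(-215)) = sqrt(200 - 120*(-1/215)) = sqrt(200 + 24/43) = sqrt(8624/43) = 28*sqrt(473)/43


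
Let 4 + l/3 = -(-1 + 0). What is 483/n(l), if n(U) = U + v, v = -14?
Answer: -21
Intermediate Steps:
l = -9 (l = -12 + 3*(-(-1 + 0)) = -12 + 3*(-1*(-1)) = -12 + 3*1 = -12 + 3 = -9)
n(U) = -14 + U (n(U) = U - 14 = -14 + U)
483/n(l) = 483/(-14 - 9) = 483/(-23) = 483*(-1/23) = -21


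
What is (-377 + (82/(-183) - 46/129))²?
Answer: 8838401973025/61921161 ≈ 1.4274e+5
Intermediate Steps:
(-377 + (82/(-183) - 46/129))² = (-377 + (82*(-1/183) - 46*1/129))² = (-377 + (-82/183 - 46/129))² = (-377 - 6332/7869)² = (-2972945/7869)² = 8838401973025/61921161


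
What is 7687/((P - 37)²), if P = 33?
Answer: 7687/16 ≈ 480.44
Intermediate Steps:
7687/((P - 37)²) = 7687/((33 - 37)²) = 7687/((-4)²) = 7687/16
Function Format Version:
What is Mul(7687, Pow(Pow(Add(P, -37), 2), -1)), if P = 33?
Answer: Rational(7687, 16) ≈ 480.44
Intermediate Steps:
Mul(7687, Pow(Pow(Add(P, -37), 2), -1)) = Mul(7687, Pow(Pow(Add(33, -37), 2), -1)) = Mul(7687, Pow(Pow(-4, 2), -1)) = Mul(7687, Pow(16, -1)) = Mul(7687, Rational(1, 16)) = Rational(7687, 16)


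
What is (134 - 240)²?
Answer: 11236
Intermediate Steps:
(134 - 240)² = (-106)² = 11236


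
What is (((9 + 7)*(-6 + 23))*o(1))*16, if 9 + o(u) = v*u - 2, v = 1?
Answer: -43520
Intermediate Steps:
o(u) = -11 + u (o(u) = -9 + (1*u - 2) = -9 + (u - 2) = -9 + (-2 + u) = -11 + u)
(((9 + 7)*(-6 + 23))*o(1))*16 = (((9 + 7)*(-6 + 23))*(-11 + 1))*16 = ((16*17)*(-10))*16 = (272*(-10))*16 = -2720*16 = -43520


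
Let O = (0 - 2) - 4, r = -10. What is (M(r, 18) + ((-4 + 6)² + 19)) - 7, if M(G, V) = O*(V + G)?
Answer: -32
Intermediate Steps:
O = -6 (O = -2 - 4 = -6)
M(G, V) = -6*G - 6*V (M(G, V) = -6*(V + G) = -6*(G + V) = -6*G - 6*V)
(M(r, 18) + ((-4 + 6)² + 19)) - 7 = ((-6*(-10) - 6*18) + ((-4 + 6)² + 19)) - 7 = ((60 - 108) + (2² + 19)) - 7 = (-48 + (4 + 19)) - 7 = (-48 + 23) - 7 = -25 - 7 = -32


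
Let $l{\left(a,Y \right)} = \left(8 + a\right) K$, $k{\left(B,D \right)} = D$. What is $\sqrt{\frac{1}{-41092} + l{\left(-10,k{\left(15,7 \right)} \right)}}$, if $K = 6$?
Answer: $\frac{i \sqrt{5065667665}}{20546} \approx 3.4641 i$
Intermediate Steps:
$l{\left(a,Y \right)} = 48 + 6 a$ ($l{\left(a,Y \right)} = \left(8 + a\right) 6 = 48 + 6 a$)
$\sqrt{\frac{1}{-41092} + l{\left(-10,k{\left(15,7 \right)} \right)}} = \sqrt{\frac{1}{-41092} + \left(48 + 6 \left(-10\right)\right)} = \sqrt{- \frac{1}{41092} + \left(48 - 60\right)} = \sqrt{- \frac{1}{41092} - 12} = \sqrt{- \frac{493105}{41092}} = \frac{i \sqrt{5065667665}}{20546}$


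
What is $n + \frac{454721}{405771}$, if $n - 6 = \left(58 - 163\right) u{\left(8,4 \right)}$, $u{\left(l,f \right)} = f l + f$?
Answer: $- \frac{1530925033}{405771} \approx -3772.9$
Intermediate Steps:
$u{\left(l,f \right)} = f + f l$
$n = -3774$ ($n = 6 + \left(58 - 163\right) 4 \left(1 + 8\right) = 6 - 105 \cdot 4 \cdot 9 = 6 - 3780 = -3774$)
$n + \frac{454721}{405771} = -3774 + \frac{454721}{405771} = - \frac{1530925033}{405771}$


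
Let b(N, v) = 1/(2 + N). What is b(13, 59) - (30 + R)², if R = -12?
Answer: -4859/15 ≈ -323.93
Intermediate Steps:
b(13, 59) - (30 + R)² = 1/(2 + 13) - (30 - 12)² = 1/15 - 1*18² = 1/15 - 1*324 = 1/15 - 324 = -4859/15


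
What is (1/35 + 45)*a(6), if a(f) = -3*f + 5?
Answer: -20488/35 ≈ -585.37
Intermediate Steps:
a(f) = 5 - 3*f
(1/35 + 45)*a(6) = (1/35 + 45)*(5 - 3*6) = (1/35 + 45)*(5 - 18) = (1576/35)*(-13) = -20488/35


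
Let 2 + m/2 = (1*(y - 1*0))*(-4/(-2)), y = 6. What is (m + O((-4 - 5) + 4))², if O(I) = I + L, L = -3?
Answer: 144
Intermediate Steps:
O(I) = -3 + I (O(I) = I - 3 = -3 + I)
m = 20 (m = -4 + 2*((1*(6 - 1*0))*(-4/(-2))) = -4 + 2*((1*(6 + 0))*(-4*(-½))) = -4 + 2*((1*6)*2) = -4 + 2*(6*2) = -4 + 2*12 = -4 + 24 = 20)
(m + O((-4 - 5) + 4))² = (20 + (-3 + ((-4 - 5) + 4)))² = (20 + (-3 + (-9 + 4)))² = (20 + (-3 - 5))² = (20 - 8)² = 12² = 144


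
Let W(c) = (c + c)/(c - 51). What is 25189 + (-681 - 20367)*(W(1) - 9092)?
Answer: 4784861173/25 ≈ 1.9139e+8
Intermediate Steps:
W(c) = 2*c/(-51 + c) (W(c) = (2*c)/(-51 + c) = 2*c/(-51 + c))
25189 + (-681 - 20367)*(W(1) - 9092) = 25189 + (-681 - 20367)*(2*1/(-51 + 1) - 9092) = 25189 - 21048*(2*1/(-50) - 9092) = 25189 - 21048*(2*1*(-1/50) - 9092) = 25189 - 21048*(-1/25 - 9092) = 25189 - 21048*(-227301/25) = 25189 + 4784231448/25 = 4784861173/25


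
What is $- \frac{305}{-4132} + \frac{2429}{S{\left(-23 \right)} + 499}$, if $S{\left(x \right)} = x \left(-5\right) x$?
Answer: $- \frac{4691049}{4433636} \approx -1.0581$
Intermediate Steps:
$S{\left(x \right)} = - 5 x^{2}$ ($S{\left(x \right)} = - 5 x x = - 5 x^{2}$)
$- \frac{305}{-4132} + \frac{2429}{S{\left(-23 \right)} + 499} = - \frac{305}{-4132} + \frac{2429}{- 5 \left(-23\right)^{2} + 499} = \left(-305\right) \left(- \frac{1}{4132}\right) + \frac{2429}{\left(-5\right) 529 + 499} = \frac{305}{4132} + \frac{2429}{-2645 + 499} = \frac{305}{4132} + \frac{2429}{-2146} = \frac{305}{4132} + 2429 \left(- \frac{1}{2146}\right) = \frac{305}{4132} - \frac{2429}{2146} = - \frac{4691049}{4433636}$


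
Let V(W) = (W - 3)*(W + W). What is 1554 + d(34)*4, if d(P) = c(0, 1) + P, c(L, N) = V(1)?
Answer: 1674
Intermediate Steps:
V(W) = 2*W*(-3 + W) (V(W) = (-3 + W)*(2*W) = 2*W*(-3 + W))
c(L, N) = -4 (c(L, N) = 2*1*(-3 + 1) = 2*1*(-2) = -4)
d(P) = -4 + P
1554 + d(34)*4 = 1554 + (-4 + 34)*4 = 1554 + 30*4 = 1554 + 120 = 1674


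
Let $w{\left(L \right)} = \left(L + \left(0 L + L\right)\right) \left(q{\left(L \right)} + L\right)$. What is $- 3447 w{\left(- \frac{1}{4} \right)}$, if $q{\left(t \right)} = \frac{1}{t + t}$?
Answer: $- \frac{31023}{8} \approx -3877.9$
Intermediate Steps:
$q{\left(t \right)} = \frac{1}{2 t}$
$w{\left(L \right)} = 2 L \left(L + \frac{1}{2 L}\right)$ ($w{\left(L \right)} = \left(L + \left(0 L + L\right)\right) \left(\frac{1}{2 L} + L\right) = \left(L + \left(0 + L\right)\right) \left(L + \frac{1}{2 L}\right) = \left(L + L\right) \left(L + \frac{1}{2 L}\right) = 2 L \left(L + \frac{1}{2 L}\right)$)
$- 3447 w{\left(- \frac{1}{4} \right)} = - 3447 \left(1 + 2 \left(- \frac{1}{4}\right)^{2}\right) = - 3447 \left(1 + 2 \cdot \frac{1}{16}\right) = - 3447 \left(1 + \frac{1}{8}\right) = \left(-3447\right) \frac{9}{8} = - \frac{31023}{8}$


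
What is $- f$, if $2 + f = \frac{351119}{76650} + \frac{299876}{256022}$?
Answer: $- \frac{36815755709}{9812043150} \approx -3.7521$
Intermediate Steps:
$f = \frac{36815755709}{9812043150}$ ($f = -2 + \left(\frac{351119}{76650} + \frac{299876}{256022}\right) = -2 + \left(351119 \cdot \frac{1}{76650} + 299876 \cdot \frac{1}{256022}\right) = -2 + \left(\frac{351119}{76650} + \frac{149938}{128011}\right) = -2 + \frac{56439842009}{9812043150} = \frac{36815755709}{9812043150} \approx 3.7521$)
$- f = \left(-1\right) \frac{36815755709}{9812043150} = - \frac{36815755709}{9812043150}$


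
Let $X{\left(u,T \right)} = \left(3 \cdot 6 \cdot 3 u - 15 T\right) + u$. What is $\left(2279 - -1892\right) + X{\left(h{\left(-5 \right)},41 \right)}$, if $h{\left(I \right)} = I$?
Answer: $3281$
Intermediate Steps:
$X{\left(u,T \right)} = - 15 T + 55 u$ ($X{\left(u,T \right)} = \left(18 \cdot 3 u - 15 T\right) + u = \left(54 u - 15 T\right) + u = \left(- 15 T + 54 u\right) + u = - 15 T + 55 u$)
$\left(2279 - -1892\right) + X{\left(h{\left(-5 \right)},41 \right)} = \left(2279 - -1892\right) + \left(\left(-15\right) 41 + 55 \left(-5\right)\right) = \left(2279 + 1892\right) - 890 = 4171 - 890 = 3281$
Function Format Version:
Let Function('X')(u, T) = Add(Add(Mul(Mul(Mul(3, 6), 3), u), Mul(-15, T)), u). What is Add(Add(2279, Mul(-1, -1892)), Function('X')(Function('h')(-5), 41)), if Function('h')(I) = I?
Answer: 3281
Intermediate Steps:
Function('X')(u, T) = Add(Mul(-15, T), Mul(55, u)) (Function('X')(u, T) = Add(Add(Mul(Mul(18, 3), u), Mul(-15, T)), u) = Add(Add(Mul(54, u), Mul(-15, T)), u) = Add(Add(Mul(-15, T), Mul(54, u)), u) = Add(Mul(-15, T), Mul(55, u)))
Add(Add(2279, Mul(-1, -1892)), Function('X')(Function('h')(-5), 41)) = Add(Add(2279, Mul(-1, -1892)), Add(Mul(-15, 41), Mul(55, -5))) = Add(Add(2279, 1892), Add(-615, -275)) = Add(4171, -890) = 3281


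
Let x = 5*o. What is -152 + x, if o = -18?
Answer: -242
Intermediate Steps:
x = -90 (x = 5*(-18) = -90)
-152 + x = -152 - 90 = -242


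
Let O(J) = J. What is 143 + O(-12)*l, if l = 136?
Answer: -1489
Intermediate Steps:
143 + O(-12)*l = 143 - 12*136 = 143 - 1632 = -1489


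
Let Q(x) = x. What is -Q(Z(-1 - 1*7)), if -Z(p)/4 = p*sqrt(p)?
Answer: -64*I*sqrt(2) ≈ -90.51*I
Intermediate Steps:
Z(p) = -4*p**(3/2) (Z(p) = -4*p*sqrt(p) = -4*p**(3/2))
-Q(Z(-1 - 1*7)) = -(-4)*(-1 - 1*7)**(3/2) = -(-4)*(-1 - 7)**(3/2) = -(-4)*(-8)**(3/2) = -(-4)*(-16*I*sqrt(2)) = -64*I*sqrt(2)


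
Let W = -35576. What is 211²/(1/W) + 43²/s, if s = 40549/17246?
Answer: -1493597245950/943 ≈ -1.5839e+9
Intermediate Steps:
s = 40549/17246 (s = 40549*(1/17246) = 40549/17246 ≈ 2.3512)
211²/(1/W) + 43²/s = 211²/(1/(-35576)) + 43²/(40549/17246) = 44521/(-1/35576) + 1849*(17246/40549) = 44521*(-35576) + 741578/943 = -1583879096 + 741578/943 = -1493597245950/943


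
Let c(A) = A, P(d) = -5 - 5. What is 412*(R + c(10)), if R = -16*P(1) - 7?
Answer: 67156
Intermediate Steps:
P(d) = -10
R = 153 (R = -16*(-10) - 7 = 160 - 7 = 153)
412*(R + c(10)) = 412*(153 + 10) = 412*163 = 67156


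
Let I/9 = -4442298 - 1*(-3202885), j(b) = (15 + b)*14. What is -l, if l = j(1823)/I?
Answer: 3676/1593531 ≈ 0.0023068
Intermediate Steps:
j(b) = 210 + 14*b
I = -11154717 (I = 9*(-4442298 - 1*(-3202885)) = 9*(-4442298 + 3202885) = 9*(-1239413) = -11154717)
l = -3676/1593531 (l = (210 + 14*1823)/(-11154717) = (210 + 25522)*(-1/11154717) = 25732*(-1/11154717) = -3676/1593531 ≈ -0.0023068)
-l = -1*(-3676/1593531) = 3676/1593531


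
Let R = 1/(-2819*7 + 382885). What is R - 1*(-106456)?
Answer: 38659709313/363152 ≈ 1.0646e+5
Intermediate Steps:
R = 1/363152 (R = 1/(-19733 + 382885) = 1/363152 ≈ 2.7537e-6)
R - 1*(-106456) = 1/363152 - 1*(-106456) = 1/363152 + 106456 = 38659709313/363152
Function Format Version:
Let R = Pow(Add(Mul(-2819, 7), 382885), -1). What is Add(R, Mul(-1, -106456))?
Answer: Rational(38659709313, 363152) ≈ 1.0646e+5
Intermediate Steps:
R = Rational(1, 363152) (R = Pow(Add(-19733, 382885), -1) = Pow(363152, -1) = Rational(1, 363152) ≈ 2.7537e-6)
Add(R, Mul(-1, -106456)) = Add(Rational(1, 363152), Mul(-1, -106456)) = Add(Rational(1, 363152), 106456) = Rational(38659709313, 363152)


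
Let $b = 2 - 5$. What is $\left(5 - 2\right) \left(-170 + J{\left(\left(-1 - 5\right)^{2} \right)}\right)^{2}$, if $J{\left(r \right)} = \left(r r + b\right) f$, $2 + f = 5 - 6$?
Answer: $49183203$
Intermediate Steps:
$b = -3$
$f = -3$ ($f = -2 + \left(5 - 6\right) = -2 - 1 = -3$)
$J{\left(r \right)} = 9 - 3 r^{2}$ ($J{\left(r \right)} = \left(r r - 3\right) \left(-3\right) = \left(r^{2} - 3\right) \left(-3\right) = \left(-3 + r^{2}\right) \left(-3\right) = 9 - 3 r^{2}$)
$\left(5 - 2\right) \left(-170 + J{\left(\left(-1 - 5\right)^{2} \right)}\right)^{2} = \left(5 - 2\right) \left(-170 + \left(9 - 3 \left(\left(-1 - 5\right)^{2}\right)^{2}\right)\right)^{2} = \left(5 - 2\right) \left(-170 + \left(9 - 3 \left(\left(-6\right)^{2}\right)^{2}\right)\right)^{2} = 3 \left(-170 + \left(9 - 3 \cdot 36^{2}\right)\right)^{2} = 3 \left(-170 + \left(9 - 3888\right)\right)^{2} = 3 \left(-170 - 3879\right)^{2} = 3 \left(-4049\right)^{2} = 3 \cdot 16394401 = 49183203$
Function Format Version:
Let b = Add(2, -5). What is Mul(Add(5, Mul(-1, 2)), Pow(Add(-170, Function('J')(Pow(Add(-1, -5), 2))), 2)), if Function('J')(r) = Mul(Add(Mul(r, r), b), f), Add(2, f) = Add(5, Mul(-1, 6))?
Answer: 49183203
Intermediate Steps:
b = -3
f = -3 (f = Add(-2, Add(5, Mul(-1, 6))) = Add(-2, Add(5, -6)) = Add(-2, -1) = -3)
Function('J')(r) = Add(9, Mul(-3, Pow(r, 2))) (Function('J')(r) = Mul(Add(Mul(r, r), -3), -3) = Mul(Add(Pow(r, 2), -3), -3) = Mul(Add(-3, Pow(r, 2)), -3) = Add(9, Mul(-3, Pow(r, 2))))
Mul(Add(5, Mul(-1, 2)), Pow(Add(-170, Function('J')(Pow(Add(-1, -5), 2))), 2)) = Mul(Add(5, Mul(-1, 2)), Pow(Add(-170, Add(9, Mul(-3, Pow(Pow(Add(-1, -5), 2), 2)))), 2)) = Mul(Add(5, -2), Pow(Add(-170, Add(9, Mul(-3, Pow(Pow(-6, 2), 2)))), 2)) = Mul(3, Pow(Add(-170, Add(9, Mul(-3, Pow(36, 2)))), 2)) = Mul(3, Pow(Add(-170, Add(9, Mul(-3, 1296))), 2)) = Mul(3, Pow(Add(-170, Add(9, -3888)), 2)) = Mul(3, Pow(Add(-170, -3879), 2)) = Mul(3, Pow(-4049, 2)) = Mul(3, 16394401) = 49183203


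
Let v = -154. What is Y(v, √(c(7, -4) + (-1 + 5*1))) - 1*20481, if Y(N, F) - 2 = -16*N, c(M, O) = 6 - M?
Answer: -18015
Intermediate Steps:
Y(N, F) = 2 - 16*N
Y(v, √(c(7, -4) + (-1 + 5*1))) - 1*20481 = (2 - 16*(-154)) - 1*20481 = (2 + 2464) - 20481 = 2466 - 20481 = -18015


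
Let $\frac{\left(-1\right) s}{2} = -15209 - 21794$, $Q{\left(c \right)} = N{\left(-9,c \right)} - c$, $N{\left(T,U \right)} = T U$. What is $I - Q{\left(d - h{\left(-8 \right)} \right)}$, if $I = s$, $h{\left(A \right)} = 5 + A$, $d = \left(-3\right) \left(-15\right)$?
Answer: $74486$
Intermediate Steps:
$d = 45$
$Q{\left(c \right)} = - 10 c$ ($Q{\left(c \right)} = - 9 c - c = - 10 c$)
$s = 74006$ ($s = - 2 \left(-15209 - 21794\right) = \left(-2\right) \left(-37003\right) = 74006$)
$I = 74006$
$I - Q{\left(d - h{\left(-8 \right)} \right)} = 74006 - - 10 \left(45 - \left(5 - 8\right)\right) = 74006 - - 10 \left(45 - -3\right) = 74006 - - 10 \left(45 + 3\right) = 74006 - \left(-10\right) 48 = 74006 - -480 = 74006 + 480 = 74486$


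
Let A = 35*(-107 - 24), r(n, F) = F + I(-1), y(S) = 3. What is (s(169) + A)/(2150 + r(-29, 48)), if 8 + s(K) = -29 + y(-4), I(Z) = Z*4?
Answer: -4619/2194 ≈ -2.1053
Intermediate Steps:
I(Z) = 4*Z
s(K) = -34 (s(K) = -8 + (-29 + 3) = -8 - 26 = -34)
r(n, F) = -4 + F (r(n, F) = F + 4*(-1) = F - 4 = -4 + F)
A = -4585 (A = 35*(-131) = -4585)
(s(169) + A)/(2150 + r(-29, 48)) = (-34 - 4585)/(2150 + (-4 + 48)) = -4619/(2150 + 44) = -4619/2194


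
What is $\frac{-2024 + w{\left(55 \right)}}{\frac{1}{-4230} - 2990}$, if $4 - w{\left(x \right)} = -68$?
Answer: $\frac{8256960}{12647701} \approx 0.65284$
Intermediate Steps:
$w{\left(x \right)} = 72$ ($w{\left(x \right)} = 4 - -68 = 4 + 68 = 72$)
$\frac{-2024 + w{\left(55 \right)}}{\frac{1}{-4230} - 2990} = \frac{-2024 + 72}{\frac{1}{-4230} - 2990} = - \frac{1952}{- \frac{1}{4230} - 2990} = - \frac{1952}{- \frac{12647701}{4230}} = \left(-1952\right) \left(- \frac{4230}{12647701}\right) = \frac{8256960}{12647701}$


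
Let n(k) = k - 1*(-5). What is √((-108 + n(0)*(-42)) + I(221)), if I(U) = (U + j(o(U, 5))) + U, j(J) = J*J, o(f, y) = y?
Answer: √149 ≈ 12.207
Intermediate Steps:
n(k) = 5 + k (n(k) = k + 5 = 5 + k)
j(J) = J²
I(U) = 25 + 2*U (I(U) = (U + 5²) + U = (U + 25) + U = (25 + U) + U = 25 + 2*U)
√((-108 + n(0)*(-42)) + I(221)) = √((-108 + (5 + 0)*(-42)) + (25 + 2*221)) = √((-108 + 5*(-42)) + (25 + 442)) = √((-108 - 210) + 467) = √(-318 + 467) = √149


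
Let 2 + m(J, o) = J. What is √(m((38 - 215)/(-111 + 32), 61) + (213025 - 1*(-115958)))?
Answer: 2*√513296101/79 ≈ 573.57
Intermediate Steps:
m(J, o) = -2 + J
√(m((38 - 215)/(-111 + 32), 61) + (213025 - 1*(-115958))) = √((-2 + (38 - 215)/(-111 + 32)) + (213025 - 1*(-115958))) = √((-2 - 177/(-79)) + (213025 + 115958)) = √((-2 - 177*(-1/79)) + 328983) = √((-2 + 177/79) + 328983) = √(19/79 + 328983) = √(25989676/79) = 2*√513296101/79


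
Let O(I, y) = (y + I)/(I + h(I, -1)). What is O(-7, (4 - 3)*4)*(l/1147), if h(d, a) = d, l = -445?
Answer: -1335/16058 ≈ -0.083136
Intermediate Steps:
O(I, y) = (I + y)/(2*I) (O(I, y) = (y + I)/(I + I) = (I + y)/((2*I)) = (I + y)*(1/(2*I)) = (I + y)/(2*I))
O(-7, (4 - 3)*4)*(l/1147) = ((½)*(-7 + (4 - 3)*4)/(-7))*(-445/1147) = ((½)*(-⅐)*(-7 + 1*4))*(-445*1/1147) = ((½)*(-⅐)*(-7 + 4))*(-445/1147) = ((½)*(-⅐)*(-3))*(-445/1147) = (3/14)*(-445/1147) = -1335/16058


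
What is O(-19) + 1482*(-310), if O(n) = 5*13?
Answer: -459355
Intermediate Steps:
O(n) = 65
O(-19) + 1482*(-310) = 65 + 1482*(-310) = 65 - 459420 = -459355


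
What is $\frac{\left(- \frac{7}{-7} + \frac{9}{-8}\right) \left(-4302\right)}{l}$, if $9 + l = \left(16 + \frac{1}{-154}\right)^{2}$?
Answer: $\frac{1417031}{650325} \approx 2.179$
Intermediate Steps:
$l = \frac{5852925}{23716}$ ($l = -9 + \left(16 + \frac{1}{-154}\right)^{2} = -9 + \left(16 - \frac{1}{154}\right)^{2} = -9 + \left(\frac{2463}{154}\right)^{2} = -9 + \frac{6066369}{23716} = \frac{5852925}{23716} \approx 246.79$)
$\frac{\left(- \frac{7}{-7} + \frac{9}{-8}\right) \left(-4302\right)}{l} = \frac{\left(- \frac{7}{-7} + \frac{9}{-8}\right) \left(-4302\right)}{\frac{5852925}{23716}} = \left(\left(-7\right) \left(- \frac{1}{7}\right) + 9 \left(- \frac{1}{8}\right)\right) \left(-4302\right) \frac{23716}{5852925} = \left(1 - \frac{9}{8}\right) \left(-4302\right) \frac{23716}{5852925} = \left(- \frac{1}{8}\right) \left(-4302\right) \frac{23716}{5852925} = \frac{2151}{4} \cdot \frac{23716}{5852925} = \frac{1417031}{650325}$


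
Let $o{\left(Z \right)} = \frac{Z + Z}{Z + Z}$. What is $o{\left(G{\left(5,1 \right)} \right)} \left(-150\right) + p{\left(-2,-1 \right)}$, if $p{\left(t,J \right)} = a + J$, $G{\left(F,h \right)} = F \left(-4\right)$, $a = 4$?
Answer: $-147$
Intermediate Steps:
$G{\left(F,h \right)} = - 4 F$
$o{\left(Z \right)} = 1$ ($o{\left(Z \right)} = \frac{2 Z}{2 Z} = 2 Z \frac{1}{2 Z} = 1$)
$p{\left(t,J \right)} = 4 + J$
$o{\left(G{\left(5,1 \right)} \right)} \left(-150\right) + p{\left(-2,-1 \right)} = 1 \left(-150\right) + \left(4 - 1\right) = -150 + 3 = -147$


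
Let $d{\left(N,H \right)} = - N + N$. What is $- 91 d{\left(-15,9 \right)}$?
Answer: $0$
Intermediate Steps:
$d{\left(N,H \right)} = 0$
$- 91 d{\left(-15,9 \right)} = \left(-91\right) 0 = 0$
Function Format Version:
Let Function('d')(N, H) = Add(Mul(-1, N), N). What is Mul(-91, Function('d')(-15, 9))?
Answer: 0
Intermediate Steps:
Function('d')(N, H) = 0
Mul(-91, Function('d')(-15, 9)) = Mul(-91, 0) = 0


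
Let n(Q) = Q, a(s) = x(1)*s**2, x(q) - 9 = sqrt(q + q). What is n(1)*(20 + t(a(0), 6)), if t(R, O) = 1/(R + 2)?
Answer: 41/2 ≈ 20.500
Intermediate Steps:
x(q) = 9 + sqrt(2)*sqrt(q) (x(q) = 9 + sqrt(q + q) = 9 + sqrt(2*q) = 9 + sqrt(2)*sqrt(q))
a(s) = s**2*(9 + sqrt(2)) (a(s) = (9 + sqrt(2)*sqrt(1))*s**2 = (9 + sqrt(2)*1)*s**2 = (9 + sqrt(2))*s**2 = s**2*(9 + sqrt(2)))
t(R, O) = 1/(2 + R)
n(1)*(20 + t(a(0), 6)) = 1*(20 + 1/(2 + 0**2*(9 + sqrt(2)))) = 1*(20 + 1/(2 + 0*(9 + sqrt(2)))) = 1*(20 + 1/(2 + 0)) = 1*(20 + 1/2) = 1*(41/2) = 41/2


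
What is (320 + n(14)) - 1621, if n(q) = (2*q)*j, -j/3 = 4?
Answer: -1637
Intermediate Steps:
j = -12 (j = -3*4 = -12)
n(q) = -24*q (n(q) = (2*q)*(-12) = -24*q)
(320 + n(14)) - 1621 = (320 - 24*14) - 1621 = (320 - 336) - 1621 = -16 - 1621 = -1637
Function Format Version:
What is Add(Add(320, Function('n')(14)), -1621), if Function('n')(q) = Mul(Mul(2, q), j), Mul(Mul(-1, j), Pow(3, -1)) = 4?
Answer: -1637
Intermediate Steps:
j = -12 (j = Mul(-3, 4) = -12)
Function('n')(q) = Mul(-24, q) (Function('n')(q) = Mul(Mul(2, q), -12) = Mul(-24, q))
Add(Add(320, Function('n')(14)), -1621) = Add(Add(320, Mul(-24, 14)), -1621) = Add(Add(320, -336), -1621) = Add(-16, -1621) = -1637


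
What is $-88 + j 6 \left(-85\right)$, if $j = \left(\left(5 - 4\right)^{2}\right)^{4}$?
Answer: $-598$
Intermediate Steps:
$j = 1$ ($j = \left(1^{2}\right)^{4} = 1^{4} = 1$)
$-88 + j 6 \left(-85\right) = -88 + 1 \cdot 6 \left(-85\right) = -88 + 6 \left(-85\right) = -88 - 510 = -598$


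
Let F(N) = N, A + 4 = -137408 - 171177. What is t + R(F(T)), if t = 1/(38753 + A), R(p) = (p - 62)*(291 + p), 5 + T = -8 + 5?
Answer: -5345451161/269836 ≈ -19810.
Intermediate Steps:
T = -8 (T = -5 + (-8 + 5) = -5 - 3 = -8)
A = -308589 (A = -4 + (-137408 - 171177) = -4 - 308585 = -308589)
R(p) = (-62 + p)*(291 + p)
t = -1/269836 (t = 1/(38753 - 308589) = 1/(-269836) = -1/269836 ≈ -3.7060e-6)
t + R(F(T)) = -1/269836 + (-18042 + (-8)**2 + 229*(-8)) = -1/269836 + (-18042 + 64 - 1832) = -1/269836 - 19810 = -5345451161/269836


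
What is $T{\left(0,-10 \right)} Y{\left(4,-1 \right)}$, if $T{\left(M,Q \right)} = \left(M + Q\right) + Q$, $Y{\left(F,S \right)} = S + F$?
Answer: $-60$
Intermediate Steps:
$Y{\left(F,S \right)} = F + S$
$T{\left(M,Q \right)} = M + 2 Q$
$T{\left(0,-10 \right)} Y{\left(4,-1 \right)} = \left(0 + 2 \left(-10\right)\right) \left(4 - 1\right) = \left(0 - 20\right) 3 = \left(-20\right) 3 = -60$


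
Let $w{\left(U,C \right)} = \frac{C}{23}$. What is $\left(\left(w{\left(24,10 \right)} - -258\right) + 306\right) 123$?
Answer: $\frac{1596786}{23} \approx 69426.0$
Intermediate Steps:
$w{\left(U,C \right)} = \frac{C}{23}$ ($w{\left(U,C \right)} = C \frac{1}{23} = \frac{C}{23}$)
$\left(\left(w{\left(24,10 \right)} - -258\right) + 306\right) 123 = \left(\left(\frac{1}{23} \cdot 10 - -258\right) + 306\right) 123 = \left(\left(\frac{10}{23} + 258\right) + 306\right) 123 = \left(\frac{5944}{23} + 306\right) 123 = \frac{12982}{23} \cdot 123 = \frac{1596786}{23}$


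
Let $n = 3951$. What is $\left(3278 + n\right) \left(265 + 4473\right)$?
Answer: $34251002$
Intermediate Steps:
$\left(3278 + n\right) \left(265 + 4473\right) = \left(3278 + 3951\right) \left(265 + 4473\right) = 7229 \cdot 4738 = 34251002$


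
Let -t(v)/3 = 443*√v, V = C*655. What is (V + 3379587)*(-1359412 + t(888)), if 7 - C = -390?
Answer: -4947745822264 - 9674115276*√222 ≈ -5.0919e+12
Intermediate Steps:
C = 397 (C = 7 - 1*(-390) = 7 + 390 = 397)
V = 260035 (V = 397*655 = 260035)
t(v) = -1329*√v
(V + 3379587)*(-1359412 + t(888)) = (260035 + 3379587)*(-1359412 - 2658*√222) = 3639622*(-1359412 - 2658*√222) = -4947745822264 - 9674115276*√222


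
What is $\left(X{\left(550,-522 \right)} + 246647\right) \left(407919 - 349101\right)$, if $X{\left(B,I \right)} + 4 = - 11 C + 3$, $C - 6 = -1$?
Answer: $14503989438$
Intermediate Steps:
$C = 5$ ($C = 6 - 1 = 5$)
$X{\left(B,I \right)} = -56$ ($X{\left(B,I \right)} = -4 + \left(\left(-11\right) 5 + 3\right) = -4 + \left(-55 + 3\right) = -4 - 52 = -56$)
$\left(X{\left(550,-522 \right)} + 246647\right) \left(407919 - 349101\right) = \left(-56 + 246647\right) \left(407919 - 349101\right) = 246591 \cdot 58818 = 14503989438$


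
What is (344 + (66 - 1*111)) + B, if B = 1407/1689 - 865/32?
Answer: 4914797/18016 ≈ 272.80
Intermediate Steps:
B = -471987/18016 (B = 1407*(1/1689) - 865*1/32 = 469/563 - 865/32 = -471987/18016 ≈ -26.198)
(344 + (66 - 1*111)) + B = (344 + (66 - 1*111)) - 471987/18016 = (344 + (66 - 111)) - 471987/18016 = (344 - 45) - 471987/18016 = 299 - 471987/18016 = 4914797/18016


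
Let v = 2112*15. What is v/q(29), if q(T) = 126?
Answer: 1760/7 ≈ 251.43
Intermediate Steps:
v = 31680
v/q(29) = 31680/126 = 31680*(1/126) = 1760/7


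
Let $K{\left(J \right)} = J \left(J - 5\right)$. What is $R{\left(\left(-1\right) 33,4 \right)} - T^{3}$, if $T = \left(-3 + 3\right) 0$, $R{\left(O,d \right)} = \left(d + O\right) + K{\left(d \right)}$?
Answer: $-33$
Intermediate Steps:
$K{\left(J \right)} = J \left(-5 + J\right)$
$R{\left(O,d \right)} = O + d + d \left(-5 + d\right)$ ($R{\left(O,d \right)} = \left(d + O\right) + d \left(-5 + d\right) = \left(O + d\right) + d \left(-5 + d\right) = O + d + d \left(-5 + d\right)$)
$T = 0$ ($T = 0 \cdot 0 = 0$)
$R{\left(\left(-1\right) 33,4 \right)} - T^{3} = \left(\left(-1\right) 33 + 4 + 4 \left(-5 + 4\right)\right) - 0^{3} = \left(-33 + 4 + 4 \left(-1\right)\right) - 0 = \left(-33 + 4 - 4\right) + 0 = -33 + 0 = -33$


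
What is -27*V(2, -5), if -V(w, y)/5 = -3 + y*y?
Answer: 2970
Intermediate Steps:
V(w, y) = 15 - 5*y² (V(w, y) = -5*(-3 + y*y) = -5*(-3 + y²) = 15 - 5*y²)
-27*V(2, -5) = -27*(15 - 5*(-5)²) = -27*(15 - 5*25) = -27*(15 - 125) = -27*(-110) = 2970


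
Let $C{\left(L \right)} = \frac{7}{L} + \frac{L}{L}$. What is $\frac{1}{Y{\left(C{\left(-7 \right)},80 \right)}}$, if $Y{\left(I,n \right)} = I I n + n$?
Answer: $\frac{1}{80} \approx 0.0125$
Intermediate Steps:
$C{\left(L \right)} = 1 + \frac{7}{L}$ ($C{\left(L \right)} = \frac{7}{L} + 1 = 1 + \frac{7}{L}$)
$Y{\left(I,n \right)} = n + n I^{2}$ ($Y{\left(I,n \right)} = I^{2} n + n = n I^{2} + n = n + n I^{2}$)
$\frac{1}{Y{\left(C{\left(-7 \right)},80 \right)}} = \frac{1}{80 \left(1 + \left(\frac{7 - 7}{-7}\right)^{2}\right)} = \frac{1}{80 \left(1 + \left(\left(- \frac{1}{7}\right) 0\right)^{2}\right)} = \frac{1}{80 \left(1 + 0^{2}\right)} = \frac{1}{80 \left(1 + 0\right)} = \frac{1}{80 \cdot 1} = \frac{1}{80}$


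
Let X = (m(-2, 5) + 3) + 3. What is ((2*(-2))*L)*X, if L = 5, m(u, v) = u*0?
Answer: -120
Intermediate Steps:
m(u, v) = 0
X = 6 (X = (0 + 3) + 3 = 3 + 3 = 6)
((2*(-2))*L)*X = ((2*(-2))*5)*6 = -4*5*6 = -20*6 = -120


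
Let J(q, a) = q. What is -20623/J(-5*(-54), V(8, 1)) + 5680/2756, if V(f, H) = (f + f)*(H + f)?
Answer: -13825847/186030 ≈ -74.321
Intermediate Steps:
V(f, H) = 2*f*(H + f) (V(f, H) = (2*f)*(H + f) = 2*f*(H + f))
-20623/J(-5*(-54), V(8, 1)) + 5680/2756 = -20623/((-5*(-54))) + 5680/2756 = -20623/270 + 5680*(1/2756) = -20623*1/270 + 1420/689 = -20623/270 + 1420/689 = -13825847/186030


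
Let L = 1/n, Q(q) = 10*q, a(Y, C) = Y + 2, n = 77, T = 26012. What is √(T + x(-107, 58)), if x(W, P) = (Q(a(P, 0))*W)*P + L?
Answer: 5*I*√876919967/77 ≈ 1922.9*I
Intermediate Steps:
a(Y, C) = 2 + Y
L = 1/77 ≈ 0.012987
x(W, P) = 1/77 + P*W*(20 + 10*P) (x(W, P) = ((10*(2 + P))*W)*P + 1/77 = ((20 + 10*P)*W)*P + 1/77 = (W*(20 + 10*P))*P + 1/77 = P*W*(20 + 10*P) + 1/77 = 1/77 + P*W*(20 + 10*P))
√(T + x(-107, 58)) = √(26012 + (1/77 + 10*58*(-107)*(2 + 58))) = √(26012 + (1/77 + 10*58*(-107)*60)) = √(26012 + (1/77 - 3723600)) = √(26012 - 286717199/77) = √(-284714275/77) = 5*I*√876919967/77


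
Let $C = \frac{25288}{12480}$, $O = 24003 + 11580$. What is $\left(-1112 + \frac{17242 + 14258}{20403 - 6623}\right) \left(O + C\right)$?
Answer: $- \frac{42444576720113}{1074840} \approx -3.9489 \cdot 10^{7}$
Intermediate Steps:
$O = 35583$
$C = \frac{3161}{1560}$ ($C = 25288 \cdot \frac{1}{12480} = \frac{3161}{1560} \approx 2.0263$)
$\left(-1112 + \frac{17242 + 14258}{20403 - 6623}\right) \left(O + C\right) = \left(-1112 + \frac{17242 + 14258}{20403 - 6623}\right) \left(35583 + \frac{3161}{1560}\right) = \left(-1112 + \frac{31500}{13780}\right) \frac{55512641}{1560} = \left(-1112 + 31500 \cdot \frac{1}{13780}\right) \frac{55512641}{1560} = \left(-1112 + \frac{1575}{689}\right) \frac{55512641}{1560} = \left(- \frac{764593}{689}\right) \frac{55512641}{1560} = - \frac{42444576720113}{1074840}$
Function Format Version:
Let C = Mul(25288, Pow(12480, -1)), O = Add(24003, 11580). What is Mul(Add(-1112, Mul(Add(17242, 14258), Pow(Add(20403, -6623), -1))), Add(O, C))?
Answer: Rational(-42444576720113, 1074840) ≈ -3.9489e+7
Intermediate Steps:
O = 35583
C = Rational(3161, 1560) (C = Mul(25288, Rational(1, 12480)) = Rational(3161, 1560) ≈ 2.0263)
Mul(Add(-1112, Mul(Add(17242, 14258), Pow(Add(20403, -6623), -1))), Add(O, C)) = Mul(Add(-1112, Mul(Add(17242, 14258), Pow(Add(20403, -6623), -1))), Add(35583, Rational(3161, 1560))) = Mul(Add(-1112, Mul(31500, Pow(13780, -1))), Rational(55512641, 1560)) = Mul(Add(-1112, Mul(31500, Rational(1, 13780))), Rational(55512641, 1560)) = Mul(Add(-1112, Rational(1575, 689)), Rational(55512641, 1560)) = Mul(Rational(-764593, 689), Rational(55512641, 1560)) = Rational(-42444576720113, 1074840)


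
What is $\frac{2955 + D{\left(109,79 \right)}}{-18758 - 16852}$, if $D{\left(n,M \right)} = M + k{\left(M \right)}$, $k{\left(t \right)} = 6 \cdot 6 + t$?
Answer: $- \frac{3149}{35610} \approx -0.08843$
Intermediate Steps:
$k{\left(t \right)} = 36 + t$
$D{\left(n,M \right)} = 36 + 2 M$ ($D{\left(n,M \right)} = M + \left(36 + M\right) = 36 + 2 M$)
$\frac{2955 + D{\left(109,79 \right)}}{-18758 - 16852} = \frac{2955 + \left(36 + 2 \cdot 79\right)}{-18758 - 16852} = \frac{2955 + \left(36 + 158\right)}{-35610} = \left(2955 + 194\right) \left(- \frac{1}{35610}\right) = 3149 \left(- \frac{1}{35610}\right) = - \frac{3149}{35610}$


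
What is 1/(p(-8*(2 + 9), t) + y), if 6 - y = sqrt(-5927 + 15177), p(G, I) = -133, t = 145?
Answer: -127/6879 + 5*sqrt(370)/6879 ≈ -0.0044807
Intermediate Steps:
y = 6 - 5*sqrt(370) (y = 6 - sqrt(-5927 + 15177) = 6 - sqrt(9250) = 6 - 5*sqrt(370) ≈ -90.177)
1/(p(-8*(2 + 9), t) + y) = 1/(-133 + (6 - 5*sqrt(370))) = 1/(-127 - 5*sqrt(370))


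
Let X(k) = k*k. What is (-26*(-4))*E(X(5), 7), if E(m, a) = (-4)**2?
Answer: 1664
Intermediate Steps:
X(k) = k**2
E(m, a) = 16
(-26*(-4))*E(X(5), 7) = -26*(-4)*16 = 104*16 = 1664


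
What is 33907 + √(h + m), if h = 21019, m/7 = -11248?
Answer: 33907 + 33*I*√53 ≈ 33907.0 + 240.24*I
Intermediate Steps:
m = -78736 (m = 7*(-11248) = -78736)
33907 + √(h + m) = 33907 + √(21019 - 78736) = 33907 + √(-57717) = 33907 + 33*I*√53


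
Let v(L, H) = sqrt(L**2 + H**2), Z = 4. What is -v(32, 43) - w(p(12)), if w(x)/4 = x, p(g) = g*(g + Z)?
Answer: -768 - 13*sqrt(17) ≈ -821.60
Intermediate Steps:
p(g) = g*(4 + g) (p(g) = g*(g + 4) = g*(4 + g))
v(L, H) = sqrt(H**2 + L**2)
w(x) = 4*x
-v(32, 43) - w(p(12)) = -sqrt(43**2 + 32**2) - 4*12*(4 + 12) = -sqrt(1849 + 1024) - 4*12*16 = -sqrt(2873) - 4*192 = -13*sqrt(17) - 1*768 = -13*sqrt(17) - 768 = -768 - 13*sqrt(17)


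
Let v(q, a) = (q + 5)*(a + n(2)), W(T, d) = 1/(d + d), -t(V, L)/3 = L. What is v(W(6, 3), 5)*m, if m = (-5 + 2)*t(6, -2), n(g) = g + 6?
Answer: -1209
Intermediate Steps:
n(g) = 6 + g
t(V, L) = -3*L
W(T, d) = 1/(2*d)
v(q, a) = (5 + q)*(8 + a) (v(q, a) = (q + 5)*(a + (6 + 2)) = (5 + q)*(a + 8) = (5 + q)*(8 + a))
m = -18 (m = (-5 + 2)*(-3*(-2)) = -3*6 = -18)
v(W(6, 3), 5)*m = (40 + 5*5 + 8*((1/2)/3) + 5*((1/2)/3))*(-18) = (40 + 25 + 8*((1/2)*(1/3)) + 5*((1/2)*(1/3)))*(-18) = (40 + 25 + 8*(1/6) + 5*(1/6))*(-18) = (40 + 25 + 4/3 + 5/6)*(-18) = (403/6)*(-18) = -1209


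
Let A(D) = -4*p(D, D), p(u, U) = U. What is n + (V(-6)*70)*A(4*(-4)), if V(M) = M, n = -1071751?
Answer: -1098631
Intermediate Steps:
A(D) = -4*D
n + (V(-6)*70)*A(4*(-4)) = -1071751 + (-6*70)*(-16*(-4)) = -1071751 - (-1680)*(-16) = -1071751 - 420*64 = -1071751 - 26880 = -1098631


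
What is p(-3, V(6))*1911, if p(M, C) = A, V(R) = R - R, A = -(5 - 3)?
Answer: -3822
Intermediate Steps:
A = -2 (A = -1*2 = -2)
V(R) = 0
p(M, C) = -2
p(-3, V(6))*1911 = -2*1911 = -3822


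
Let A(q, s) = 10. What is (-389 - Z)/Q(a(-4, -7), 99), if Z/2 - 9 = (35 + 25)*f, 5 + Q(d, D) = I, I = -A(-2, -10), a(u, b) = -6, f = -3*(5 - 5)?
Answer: 407/15 ≈ 27.133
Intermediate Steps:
f = 0 (f = -3*0 = 0)
I = -10 (I = -1*10 = -10)
Q(d, D) = -15 (Q(d, D) = -5 - 10 = -15)
Z = 18 (Z = 18 + 2*((35 + 25)*0) = 18 + 2*(60*0) = 18 + 2*0 = 18 + 0 = 18)
(-389 - Z)/Q(a(-4, -7), 99) = (-389 - 1*18)/(-15) = (-389 - 18)*(-1/15) = -407*(-1/15) = 407/15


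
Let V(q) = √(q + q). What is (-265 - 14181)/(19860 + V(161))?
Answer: -143448780/197209639 + 7223*√322/197209639 ≈ -0.72674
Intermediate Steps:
V(q) = √2*√q (V(q) = √(2*q) = √2*√q)
(-265 - 14181)/(19860 + V(161)) = (-265 - 14181)/(19860 + √2*√161) = -14446/(19860 + √322)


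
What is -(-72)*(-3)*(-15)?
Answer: 3240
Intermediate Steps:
-(-72)*(-3)*(-15) = -8*27*(-15) = -216*(-15) = 3240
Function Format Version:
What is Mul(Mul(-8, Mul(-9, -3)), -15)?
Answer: 3240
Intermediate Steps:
Mul(Mul(-8, Mul(-9, -3)), -15) = Mul(Mul(-8, 27), -15) = Mul(-216, -15) = 3240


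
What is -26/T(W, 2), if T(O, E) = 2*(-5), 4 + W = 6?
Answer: 13/5 ≈ 2.6000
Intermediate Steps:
W = 2 (W = -4 + 6 = 2)
T(O, E) = -10
-26/T(W, 2) = -26/(-10) = -⅒*(-26) = 13/5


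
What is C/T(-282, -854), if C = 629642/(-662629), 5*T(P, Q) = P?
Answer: 1574105/93430689 ≈ 0.016848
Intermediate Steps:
T(P, Q) = P/5
C = -629642/662629 (C = 629642*(-1/662629) = -629642/662629 ≈ -0.95022)
C/T(-282, -854) = -629642/(662629*((⅕)*(-282))) = -629642/(662629*(-282/5)) = -629642/662629*(-5/282) = 1574105/93430689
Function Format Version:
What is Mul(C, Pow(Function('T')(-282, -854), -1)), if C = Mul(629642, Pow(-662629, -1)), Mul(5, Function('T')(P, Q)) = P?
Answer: Rational(1574105, 93430689) ≈ 0.016848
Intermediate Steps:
Function('T')(P, Q) = Mul(Rational(1, 5), P)
C = Rational(-629642, 662629) (C = Mul(629642, Rational(-1, 662629)) = Rational(-629642, 662629) ≈ -0.95022)
Mul(C, Pow(Function('T')(-282, -854), -1)) = Mul(Rational(-629642, 662629), Pow(Mul(Rational(1, 5), -282), -1)) = Mul(Rational(-629642, 662629), Pow(Rational(-282, 5), -1)) = Mul(Rational(-629642, 662629), Rational(-5, 282)) = Rational(1574105, 93430689)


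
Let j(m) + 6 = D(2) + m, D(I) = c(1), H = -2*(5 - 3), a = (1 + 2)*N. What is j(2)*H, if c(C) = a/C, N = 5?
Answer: -44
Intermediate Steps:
a = 15 (a = (1 + 2)*5 = 3*5 = 15)
c(C) = 15/C
H = -4 (H = -2*2 = -4)
D(I) = 15 (D(I) = 15/1 = 15*1 = 15)
j(m) = 9 + m (j(m) = -6 + (15 + m) = 9 + m)
j(2)*H = (9 + 2)*(-4) = 11*(-4) = -44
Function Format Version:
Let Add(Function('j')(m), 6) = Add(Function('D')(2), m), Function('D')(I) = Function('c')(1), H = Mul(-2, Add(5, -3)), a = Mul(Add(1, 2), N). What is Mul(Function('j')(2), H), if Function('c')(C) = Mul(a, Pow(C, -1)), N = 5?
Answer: -44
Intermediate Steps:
a = 15 (a = Mul(Add(1, 2), 5) = Mul(3, 5) = 15)
Function('c')(C) = Mul(15, Pow(C, -1))
H = -4 (H = Mul(-2, 2) = -4)
Function('D')(I) = 15 (Function('D')(I) = Mul(15, Pow(1, -1)) = Mul(15, 1) = 15)
Function('j')(m) = Add(9, m) (Function('j')(m) = Add(-6, Add(15, m)) = Add(9, m))
Mul(Function('j')(2), H) = Mul(Add(9, 2), -4) = Mul(11, -4) = -44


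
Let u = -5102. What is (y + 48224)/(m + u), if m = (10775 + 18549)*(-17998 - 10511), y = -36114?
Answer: -6055/418001509 ≈ -1.4486e-5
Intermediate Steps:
m = -835997916 (m = 29324*(-28509) = -835997916)
(y + 48224)/(m + u) = (-36114 + 48224)/(-835997916 - 5102) = 12110/(-836003018) = 12110*(-1/836003018) = -6055/418001509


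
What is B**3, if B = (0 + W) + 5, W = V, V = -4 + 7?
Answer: 512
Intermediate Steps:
V = 3
W = 3
B = 8 (B = (0 + 3) + 5 = 3 + 5 = 8)
B**3 = 8**3 = 512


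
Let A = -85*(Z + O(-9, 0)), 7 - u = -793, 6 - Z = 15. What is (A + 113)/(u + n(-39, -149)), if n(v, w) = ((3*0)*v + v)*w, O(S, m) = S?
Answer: 1643/6611 ≈ 0.24853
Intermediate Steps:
Z = -9 (Z = 6 - 1*15 = 6 - 15 = -9)
n(v, w) = v*w (n(v, w) = (0*v + v)*w = (0 + v)*w = v*w)
u = 800 (u = 7 - 1*(-793) = 7 + 793 = 800)
A = 1530 (A = -85*(-9 - 9) = -85*(-18) = 1530)
(A + 113)/(u + n(-39, -149)) = (1530 + 113)/(800 - 39*(-149)) = 1643/(800 + 5811) = 1643/6611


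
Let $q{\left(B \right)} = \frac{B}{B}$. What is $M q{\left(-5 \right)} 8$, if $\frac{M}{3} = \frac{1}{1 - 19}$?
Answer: $- \frac{4}{3} \approx -1.3333$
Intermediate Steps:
$M = - \frac{1}{6}$ ($M = \frac{3}{1 - 19} = \frac{3}{-18} = 3 \left(- \frac{1}{18}\right) = - \frac{1}{6} \approx -0.16667$)
$q{\left(B \right)} = 1$
$M q{\left(-5 \right)} 8 = \left(- \frac{1}{6}\right) 1 \cdot 8 = \left(- \frac{1}{6}\right) 8 = - \frac{4}{3}$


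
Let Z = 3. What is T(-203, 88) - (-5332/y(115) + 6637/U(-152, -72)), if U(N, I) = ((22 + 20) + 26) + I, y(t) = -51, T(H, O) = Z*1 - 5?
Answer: 316751/204 ≈ 1552.7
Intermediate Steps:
T(H, O) = -2 (T(H, O) = 3*1 - 5 = 3 - 5 = -2)
U(N, I) = 68 + I (U(N, I) = (42 + 26) + I = 68 + I)
T(-203, 88) - (-5332/y(115) + 6637/U(-152, -72)) = -2 - (-5332/(-51) + 6637/(68 - 72)) = -2 - (-5332*(-1/51) + 6637/(-4)) = -2 - (5332/51 + 6637*(-¼)) = -2 - (5332/51 - 6637/4) = -2 - 1*(-317159/204) = -2 + 317159/204 = 316751/204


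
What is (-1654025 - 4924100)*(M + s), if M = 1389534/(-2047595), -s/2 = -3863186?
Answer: -20813818060388518750/409519 ≈ -5.0825e+13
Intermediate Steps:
s = 7726372 (s = -2*(-3863186) = 7726372)
M = -1389534/2047595 (M = 1389534*(-1/2047595) = -1389534/2047595 ≈ -0.67862)
(-1654025 - 4924100)*(M + s) = (-1654025 - 4924100)*(-1389534/2047595 + 7726372) = -6578125*15820479285806/2047595 = -20813818060388518750/409519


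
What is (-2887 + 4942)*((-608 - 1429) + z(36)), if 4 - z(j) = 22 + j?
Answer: -4297005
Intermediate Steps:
z(j) = -18 - j (z(j) = 4 - (22 + j) = 4 + (-22 - j) = -18 - j)
(-2887 + 4942)*((-608 - 1429) + z(36)) = (-2887 + 4942)*((-608 - 1429) + (-18 - 1*36)) = 2055*(-2037 + (-18 - 36)) = 2055*(-2037 - 54) = 2055*(-2091) = -4297005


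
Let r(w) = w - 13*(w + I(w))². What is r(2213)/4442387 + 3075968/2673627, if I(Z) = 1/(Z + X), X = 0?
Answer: -766673843085691843277/58167451416467555481 ≈ -13.180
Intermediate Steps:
I(Z) = 1/Z (I(Z) = 1/(Z + 0) = 1/Z)
r(w) = w - 13*(w + 1/w)²
r(2213)/4442387 + 3075968/2673627 = (2213 - 13*(1 + 2213²)²/2213²)/4442387 + 3075968/2673627 = (2213 - 13*1/4897369*(1 + 4897369)²)*(1/4442387) + 3075968*(1/2673627) = (2213 - 13*1/4897369*4897370²)*(1/4442387) + 3075968/2673627 = (2213 - 13*1/4897369*23984232916900)*(1/4442387) + 3075968/2673627 = (2213 - 311795027919700/4897369)*(1/4442387) + 3075968/2673627 = -311784190042103/4897369*1/4442387 + 3075968/2673627 = -311784190042103/21756008379803 + 3075968/2673627 = -766673843085691843277/58167451416467555481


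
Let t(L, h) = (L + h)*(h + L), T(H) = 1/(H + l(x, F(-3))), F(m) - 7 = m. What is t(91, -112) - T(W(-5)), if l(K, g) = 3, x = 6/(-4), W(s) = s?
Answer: 883/2 ≈ 441.50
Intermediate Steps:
F(m) = 7 + m
x = -3/2 (x = 6*(-¼) = -3/2 ≈ -1.5000)
T(H) = 1/(3 + H) (T(H) = 1/(H + 3) = 1/(3 + H))
t(L, h) = (L + h)² (t(L, h) = (L + h)*(L + h) = (L + h)²)
t(91, -112) - T(W(-5)) = (91 - 112)² - 1/(3 - 5) = (-21)² - 1/(-2) = 441 - 1*(-½) = 441 + ½ = 883/2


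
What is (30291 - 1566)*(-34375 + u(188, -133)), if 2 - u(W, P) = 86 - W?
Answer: -984434475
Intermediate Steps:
u(W, P) = -84 + W (u(W, P) = 2 - (86 - W) = 2 + (-86 + W) = -84 + W)
(30291 - 1566)*(-34375 + u(188, -133)) = (30291 - 1566)*(-34375 + (-84 + 188)) = 28725*(-34375 + 104) = 28725*(-34271) = -984434475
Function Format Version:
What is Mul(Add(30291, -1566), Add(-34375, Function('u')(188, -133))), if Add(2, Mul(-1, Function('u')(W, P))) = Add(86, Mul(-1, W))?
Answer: -984434475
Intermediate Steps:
Function('u')(W, P) = Add(-84, W) (Function('u')(W, P) = Add(2, Mul(-1, Add(86, Mul(-1, W)))) = Add(2, Add(-86, W)) = Add(-84, W))
Mul(Add(30291, -1566), Add(-34375, Function('u')(188, -133))) = Mul(Add(30291, -1566), Add(-34375, Add(-84, 188))) = Mul(28725, Add(-34375, 104)) = Mul(28725, -34271) = -984434475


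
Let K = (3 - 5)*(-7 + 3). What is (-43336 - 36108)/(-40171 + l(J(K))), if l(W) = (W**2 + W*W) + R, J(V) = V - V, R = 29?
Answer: 39722/20071 ≈ 1.9791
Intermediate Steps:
K = 8 (K = -2*(-4) = 8)
J(V) = 0
l(W) = 29 + 2*W**2 (l(W) = (W**2 + W*W) + 29 = (W**2 + W**2) + 29 = 2*W**2 + 29 = 29 + 2*W**2)
(-43336 - 36108)/(-40171 + l(J(K))) = (-43336 - 36108)/(-40171 + (29 + 2*0**2)) = -79444/(-40171 + (29 + 2*0)) = -79444/(-40171 + (29 + 0)) = -79444/(-40171 + 29) = -79444/(-40142) = -79444*(-1/40142) = 39722/20071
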